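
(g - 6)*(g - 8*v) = g^2 - 8*g*v - 6*g + 48*v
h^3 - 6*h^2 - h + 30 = (h - 5)*(h - 3)*(h + 2)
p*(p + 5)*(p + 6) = p^3 + 11*p^2 + 30*p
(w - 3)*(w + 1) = w^2 - 2*w - 3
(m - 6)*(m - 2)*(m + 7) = m^3 - m^2 - 44*m + 84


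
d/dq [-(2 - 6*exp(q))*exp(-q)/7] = 2*exp(-q)/7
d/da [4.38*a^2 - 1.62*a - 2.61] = 8.76*a - 1.62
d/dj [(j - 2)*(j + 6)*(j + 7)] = 3*j^2 + 22*j + 16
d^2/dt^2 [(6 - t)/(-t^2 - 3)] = 2*(4*t^2*(t - 6) + 3*(2 - t)*(t^2 + 3))/(t^2 + 3)^3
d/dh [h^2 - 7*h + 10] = 2*h - 7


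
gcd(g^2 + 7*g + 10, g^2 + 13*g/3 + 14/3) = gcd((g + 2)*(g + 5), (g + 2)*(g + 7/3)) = g + 2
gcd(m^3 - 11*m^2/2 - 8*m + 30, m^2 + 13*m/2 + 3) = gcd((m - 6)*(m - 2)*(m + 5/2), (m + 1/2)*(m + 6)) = 1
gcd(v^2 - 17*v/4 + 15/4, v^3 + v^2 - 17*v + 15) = v - 3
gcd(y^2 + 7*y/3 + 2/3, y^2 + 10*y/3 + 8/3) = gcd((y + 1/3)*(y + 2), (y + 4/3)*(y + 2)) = y + 2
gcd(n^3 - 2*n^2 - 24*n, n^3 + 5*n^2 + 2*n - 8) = n + 4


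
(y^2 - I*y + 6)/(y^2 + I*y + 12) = (y + 2*I)/(y + 4*I)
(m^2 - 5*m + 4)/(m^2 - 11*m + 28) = (m - 1)/(m - 7)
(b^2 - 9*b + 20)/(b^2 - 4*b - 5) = (b - 4)/(b + 1)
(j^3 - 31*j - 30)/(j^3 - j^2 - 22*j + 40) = (j^2 - 5*j - 6)/(j^2 - 6*j + 8)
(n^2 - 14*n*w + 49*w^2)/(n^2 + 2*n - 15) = (n^2 - 14*n*w + 49*w^2)/(n^2 + 2*n - 15)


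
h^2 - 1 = (h - 1)*(h + 1)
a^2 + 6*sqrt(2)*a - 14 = (a - sqrt(2))*(a + 7*sqrt(2))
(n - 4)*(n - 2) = n^2 - 6*n + 8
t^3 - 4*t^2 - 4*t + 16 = (t - 4)*(t - 2)*(t + 2)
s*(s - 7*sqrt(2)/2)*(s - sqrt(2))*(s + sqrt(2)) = s^4 - 7*sqrt(2)*s^3/2 - 2*s^2 + 7*sqrt(2)*s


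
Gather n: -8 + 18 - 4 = 6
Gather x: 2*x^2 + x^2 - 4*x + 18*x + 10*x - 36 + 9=3*x^2 + 24*x - 27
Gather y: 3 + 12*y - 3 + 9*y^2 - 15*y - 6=9*y^2 - 3*y - 6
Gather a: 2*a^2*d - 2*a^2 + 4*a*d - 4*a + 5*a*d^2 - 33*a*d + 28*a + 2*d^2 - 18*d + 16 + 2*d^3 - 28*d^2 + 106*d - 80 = a^2*(2*d - 2) + a*(5*d^2 - 29*d + 24) + 2*d^3 - 26*d^2 + 88*d - 64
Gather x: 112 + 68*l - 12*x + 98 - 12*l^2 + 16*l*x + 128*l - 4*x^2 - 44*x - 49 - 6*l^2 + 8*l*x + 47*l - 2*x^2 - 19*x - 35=-18*l^2 + 243*l - 6*x^2 + x*(24*l - 75) + 126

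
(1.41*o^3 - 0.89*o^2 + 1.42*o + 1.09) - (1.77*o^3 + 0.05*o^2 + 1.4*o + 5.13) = -0.36*o^3 - 0.94*o^2 + 0.02*o - 4.04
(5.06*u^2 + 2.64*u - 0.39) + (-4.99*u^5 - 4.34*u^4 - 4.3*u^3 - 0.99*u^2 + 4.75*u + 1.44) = -4.99*u^5 - 4.34*u^4 - 4.3*u^3 + 4.07*u^2 + 7.39*u + 1.05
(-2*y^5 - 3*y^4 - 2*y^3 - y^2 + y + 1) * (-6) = 12*y^5 + 18*y^4 + 12*y^3 + 6*y^2 - 6*y - 6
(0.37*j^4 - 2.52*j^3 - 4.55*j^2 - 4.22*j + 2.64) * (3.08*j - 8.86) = 1.1396*j^5 - 11.0398*j^4 + 8.3132*j^3 + 27.3154*j^2 + 45.5204*j - 23.3904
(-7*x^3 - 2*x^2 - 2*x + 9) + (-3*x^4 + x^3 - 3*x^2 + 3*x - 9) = -3*x^4 - 6*x^3 - 5*x^2 + x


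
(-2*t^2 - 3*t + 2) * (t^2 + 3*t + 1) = -2*t^4 - 9*t^3 - 9*t^2 + 3*t + 2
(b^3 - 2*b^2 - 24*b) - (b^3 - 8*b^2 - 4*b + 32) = 6*b^2 - 20*b - 32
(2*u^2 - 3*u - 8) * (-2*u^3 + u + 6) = -4*u^5 + 6*u^4 + 18*u^3 + 9*u^2 - 26*u - 48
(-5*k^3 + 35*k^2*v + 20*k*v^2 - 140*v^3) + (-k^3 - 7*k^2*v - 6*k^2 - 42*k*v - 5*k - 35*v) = -6*k^3 + 28*k^2*v - 6*k^2 + 20*k*v^2 - 42*k*v - 5*k - 140*v^3 - 35*v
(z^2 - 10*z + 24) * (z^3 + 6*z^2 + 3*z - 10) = z^5 - 4*z^4 - 33*z^3 + 104*z^2 + 172*z - 240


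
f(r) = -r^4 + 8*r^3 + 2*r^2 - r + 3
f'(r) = -4*r^3 + 24*r^2 + 4*r - 1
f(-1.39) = -16.96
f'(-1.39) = 50.55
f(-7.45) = -6267.02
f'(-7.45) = 2955.23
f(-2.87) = -234.62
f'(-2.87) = 279.77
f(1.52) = 28.86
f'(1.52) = 46.48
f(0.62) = 4.91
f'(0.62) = 9.75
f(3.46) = 211.54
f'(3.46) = 134.47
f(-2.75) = -202.69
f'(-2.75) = 252.69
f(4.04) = 292.72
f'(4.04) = 143.12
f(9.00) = -573.00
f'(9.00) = -937.00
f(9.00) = -573.00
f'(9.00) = -937.00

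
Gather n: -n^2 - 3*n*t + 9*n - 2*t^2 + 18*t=-n^2 + n*(9 - 3*t) - 2*t^2 + 18*t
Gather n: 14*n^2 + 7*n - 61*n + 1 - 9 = 14*n^2 - 54*n - 8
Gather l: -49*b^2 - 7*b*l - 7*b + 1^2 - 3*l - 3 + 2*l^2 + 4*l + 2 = -49*b^2 - 7*b + 2*l^2 + l*(1 - 7*b)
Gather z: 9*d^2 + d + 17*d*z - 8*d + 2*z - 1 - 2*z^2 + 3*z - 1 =9*d^2 - 7*d - 2*z^2 + z*(17*d + 5) - 2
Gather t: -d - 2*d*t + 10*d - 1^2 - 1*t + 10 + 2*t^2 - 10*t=9*d + 2*t^2 + t*(-2*d - 11) + 9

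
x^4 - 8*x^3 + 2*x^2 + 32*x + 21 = (x - 7)*(x - 3)*(x + 1)^2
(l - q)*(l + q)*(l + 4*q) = l^3 + 4*l^2*q - l*q^2 - 4*q^3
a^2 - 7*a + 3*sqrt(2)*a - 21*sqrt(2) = (a - 7)*(a + 3*sqrt(2))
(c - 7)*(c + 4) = c^2 - 3*c - 28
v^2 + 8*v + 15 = (v + 3)*(v + 5)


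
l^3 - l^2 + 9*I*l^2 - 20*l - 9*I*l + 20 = (l - 1)*(l + 4*I)*(l + 5*I)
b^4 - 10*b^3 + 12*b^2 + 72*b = b*(b - 6)^2*(b + 2)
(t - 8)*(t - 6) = t^2 - 14*t + 48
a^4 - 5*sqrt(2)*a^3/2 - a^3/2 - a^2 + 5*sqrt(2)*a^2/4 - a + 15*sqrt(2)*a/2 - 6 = (a - 2)*(a + 3/2)*(a - 2*sqrt(2))*(a - sqrt(2)/2)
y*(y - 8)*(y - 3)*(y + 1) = y^4 - 10*y^3 + 13*y^2 + 24*y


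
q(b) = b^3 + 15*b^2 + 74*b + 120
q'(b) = 3*b^2 + 30*b + 74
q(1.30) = 243.75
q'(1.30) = 118.07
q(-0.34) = 96.53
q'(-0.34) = 64.15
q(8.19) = 2281.55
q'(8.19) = 520.93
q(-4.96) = -0.04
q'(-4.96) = -1.00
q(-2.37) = 15.56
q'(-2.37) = 19.75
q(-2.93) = 6.80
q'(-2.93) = 11.85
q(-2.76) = 9.00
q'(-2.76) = 14.05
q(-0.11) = 112.04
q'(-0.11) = 70.74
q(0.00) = 120.00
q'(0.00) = 74.00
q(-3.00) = 6.00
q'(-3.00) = 11.00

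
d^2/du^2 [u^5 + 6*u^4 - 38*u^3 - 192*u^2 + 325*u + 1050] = 20*u^3 + 72*u^2 - 228*u - 384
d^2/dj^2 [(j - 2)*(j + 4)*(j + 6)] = 6*j + 16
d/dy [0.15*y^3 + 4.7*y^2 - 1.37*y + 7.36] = 0.45*y^2 + 9.4*y - 1.37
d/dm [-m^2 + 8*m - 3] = 8 - 2*m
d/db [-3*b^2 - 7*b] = -6*b - 7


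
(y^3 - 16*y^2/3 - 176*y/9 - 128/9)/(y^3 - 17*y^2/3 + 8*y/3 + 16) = (3*y^2 - 20*y - 32)/(3*(y^2 - 7*y + 12))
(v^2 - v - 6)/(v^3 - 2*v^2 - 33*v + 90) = (v + 2)/(v^2 + v - 30)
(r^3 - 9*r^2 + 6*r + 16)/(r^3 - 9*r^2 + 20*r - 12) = (r^2 - 7*r - 8)/(r^2 - 7*r + 6)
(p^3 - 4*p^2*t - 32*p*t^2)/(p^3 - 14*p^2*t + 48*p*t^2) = (p + 4*t)/(p - 6*t)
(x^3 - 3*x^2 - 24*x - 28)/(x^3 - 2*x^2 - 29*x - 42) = (x + 2)/(x + 3)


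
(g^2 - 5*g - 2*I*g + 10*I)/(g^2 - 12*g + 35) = (g - 2*I)/(g - 7)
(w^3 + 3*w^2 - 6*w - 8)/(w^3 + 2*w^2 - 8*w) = (w + 1)/w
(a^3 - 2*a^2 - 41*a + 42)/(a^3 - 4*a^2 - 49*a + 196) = (a^2 + 5*a - 6)/(a^2 + 3*a - 28)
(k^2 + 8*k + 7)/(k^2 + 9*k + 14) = (k + 1)/(k + 2)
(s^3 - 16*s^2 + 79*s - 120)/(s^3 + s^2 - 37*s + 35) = (s^2 - 11*s + 24)/(s^2 + 6*s - 7)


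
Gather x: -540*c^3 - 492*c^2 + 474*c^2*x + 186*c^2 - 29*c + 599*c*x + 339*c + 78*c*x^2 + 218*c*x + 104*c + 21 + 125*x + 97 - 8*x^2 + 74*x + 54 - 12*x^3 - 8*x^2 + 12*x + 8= -540*c^3 - 306*c^2 + 414*c - 12*x^3 + x^2*(78*c - 16) + x*(474*c^2 + 817*c + 211) + 180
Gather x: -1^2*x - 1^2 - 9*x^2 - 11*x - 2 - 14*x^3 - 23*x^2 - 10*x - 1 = -14*x^3 - 32*x^2 - 22*x - 4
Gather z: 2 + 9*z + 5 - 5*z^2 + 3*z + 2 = -5*z^2 + 12*z + 9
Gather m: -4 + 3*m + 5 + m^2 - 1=m^2 + 3*m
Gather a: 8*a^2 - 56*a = 8*a^2 - 56*a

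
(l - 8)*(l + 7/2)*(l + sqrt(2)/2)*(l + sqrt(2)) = l^4 - 9*l^3/2 + 3*sqrt(2)*l^3/2 - 27*l^2 - 27*sqrt(2)*l^2/4 - 42*sqrt(2)*l - 9*l/2 - 28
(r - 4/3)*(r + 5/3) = r^2 + r/3 - 20/9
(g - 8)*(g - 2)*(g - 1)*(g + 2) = g^4 - 9*g^3 + 4*g^2 + 36*g - 32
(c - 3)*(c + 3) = c^2 - 9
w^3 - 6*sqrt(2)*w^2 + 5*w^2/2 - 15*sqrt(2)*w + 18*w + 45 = (w + 5/2)*(w - 3*sqrt(2))^2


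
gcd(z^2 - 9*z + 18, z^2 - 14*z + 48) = z - 6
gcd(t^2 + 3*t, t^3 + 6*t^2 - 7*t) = t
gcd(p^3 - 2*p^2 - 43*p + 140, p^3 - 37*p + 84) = p^2 + 3*p - 28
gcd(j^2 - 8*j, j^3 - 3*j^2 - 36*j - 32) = j - 8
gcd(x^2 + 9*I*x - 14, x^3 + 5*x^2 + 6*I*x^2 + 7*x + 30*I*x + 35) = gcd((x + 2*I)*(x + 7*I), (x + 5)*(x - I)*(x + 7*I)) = x + 7*I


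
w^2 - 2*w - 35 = (w - 7)*(w + 5)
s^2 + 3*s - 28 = (s - 4)*(s + 7)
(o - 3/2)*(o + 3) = o^2 + 3*o/2 - 9/2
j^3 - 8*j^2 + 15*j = j*(j - 5)*(j - 3)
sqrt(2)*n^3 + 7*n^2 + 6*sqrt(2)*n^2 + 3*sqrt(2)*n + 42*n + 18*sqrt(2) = (n + 6)*(n + 3*sqrt(2))*(sqrt(2)*n + 1)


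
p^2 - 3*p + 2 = (p - 2)*(p - 1)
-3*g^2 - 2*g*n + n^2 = (-3*g + n)*(g + n)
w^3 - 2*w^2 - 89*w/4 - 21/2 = (w - 6)*(w + 1/2)*(w + 7/2)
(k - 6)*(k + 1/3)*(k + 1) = k^3 - 14*k^2/3 - 23*k/3 - 2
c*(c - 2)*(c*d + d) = c^3*d - c^2*d - 2*c*d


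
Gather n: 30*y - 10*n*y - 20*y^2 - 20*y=-10*n*y - 20*y^2 + 10*y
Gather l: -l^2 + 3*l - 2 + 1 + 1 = -l^2 + 3*l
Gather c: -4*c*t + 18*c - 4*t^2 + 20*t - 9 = c*(18 - 4*t) - 4*t^2 + 20*t - 9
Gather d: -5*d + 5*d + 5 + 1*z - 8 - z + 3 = 0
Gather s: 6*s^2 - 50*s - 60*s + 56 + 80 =6*s^2 - 110*s + 136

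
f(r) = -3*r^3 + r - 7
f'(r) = 1 - 9*r^2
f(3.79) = -166.53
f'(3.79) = -128.28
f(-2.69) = 48.71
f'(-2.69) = -64.12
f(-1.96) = 13.63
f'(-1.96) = -33.57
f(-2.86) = 60.32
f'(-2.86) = -72.62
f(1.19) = -10.87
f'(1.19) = -11.74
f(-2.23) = 24.04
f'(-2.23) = -43.76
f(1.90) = -25.68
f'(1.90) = -31.49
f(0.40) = -6.79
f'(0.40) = -0.44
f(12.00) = -5179.00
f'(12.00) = -1295.00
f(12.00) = -5179.00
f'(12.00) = -1295.00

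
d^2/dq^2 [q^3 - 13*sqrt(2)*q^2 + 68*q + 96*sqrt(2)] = 6*q - 26*sqrt(2)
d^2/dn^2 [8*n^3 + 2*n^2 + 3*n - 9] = 48*n + 4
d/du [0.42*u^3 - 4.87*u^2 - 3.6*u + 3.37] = 1.26*u^2 - 9.74*u - 3.6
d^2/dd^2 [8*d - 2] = 0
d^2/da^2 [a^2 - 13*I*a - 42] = 2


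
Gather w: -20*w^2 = -20*w^2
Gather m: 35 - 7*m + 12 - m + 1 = 48 - 8*m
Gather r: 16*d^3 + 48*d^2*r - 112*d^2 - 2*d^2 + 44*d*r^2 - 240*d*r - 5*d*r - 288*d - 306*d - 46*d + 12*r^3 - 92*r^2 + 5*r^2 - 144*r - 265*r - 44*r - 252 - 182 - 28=16*d^3 - 114*d^2 - 640*d + 12*r^3 + r^2*(44*d - 87) + r*(48*d^2 - 245*d - 453) - 462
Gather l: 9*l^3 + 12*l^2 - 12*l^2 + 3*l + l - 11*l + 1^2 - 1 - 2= 9*l^3 - 7*l - 2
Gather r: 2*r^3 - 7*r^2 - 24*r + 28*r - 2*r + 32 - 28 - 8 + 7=2*r^3 - 7*r^2 + 2*r + 3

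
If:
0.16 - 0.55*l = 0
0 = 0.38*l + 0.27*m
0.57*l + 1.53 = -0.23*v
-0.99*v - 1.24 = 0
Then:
No Solution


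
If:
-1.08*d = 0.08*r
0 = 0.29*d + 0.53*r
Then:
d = 0.00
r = 0.00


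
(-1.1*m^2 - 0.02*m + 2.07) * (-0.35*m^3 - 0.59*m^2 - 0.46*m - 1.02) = 0.385*m^5 + 0.656*m^4 - 0.2067*m^3 - 0.0900999999999997*m^2 - 0.9318*m - 2.1114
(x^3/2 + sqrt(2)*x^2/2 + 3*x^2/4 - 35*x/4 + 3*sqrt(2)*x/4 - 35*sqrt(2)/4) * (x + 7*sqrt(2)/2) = x^4/2 + 3*x^3/4 + 9*sqrt(2)*x^3/4 - 21*x^2/4 + 27*sqrt(2)*x^2/8 - 315*sqrt(2)*x/8 + 21*x/4 - 245/4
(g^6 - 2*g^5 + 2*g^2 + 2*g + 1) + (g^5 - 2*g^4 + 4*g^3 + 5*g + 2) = g^6 - g^5 - 2*g^4 + 4*g^3 + 2*g^2 + 7*g + 3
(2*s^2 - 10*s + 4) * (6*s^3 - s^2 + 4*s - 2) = 12*s^5 - 62*s^4 + 42*s^3 - 48*s^2 + 36*s - 8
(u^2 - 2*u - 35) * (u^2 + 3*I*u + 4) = u^4 - 2*u^3 + 3*I*u^3 - 31*u^2 - 6*I*u^2 - 8*u - 105*I*u - 140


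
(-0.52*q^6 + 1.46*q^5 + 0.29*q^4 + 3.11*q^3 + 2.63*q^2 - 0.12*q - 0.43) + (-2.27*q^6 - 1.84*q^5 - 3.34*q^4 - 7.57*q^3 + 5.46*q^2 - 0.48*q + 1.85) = -2.79*q^6 - 0.38*q^5 - 3.05*q^4 - 4.46*q^3 + 8.09*q^2 - 0.6*q + 1.42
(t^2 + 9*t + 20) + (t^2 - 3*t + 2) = 2*t^2 + 6*t + 22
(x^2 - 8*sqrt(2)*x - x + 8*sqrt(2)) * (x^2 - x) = x^4 - 8*sqrt(2)*x^3 - 2*x^3 + x^2 + 16*sqrt(2)*x^2 - 8*sqrt(2)*x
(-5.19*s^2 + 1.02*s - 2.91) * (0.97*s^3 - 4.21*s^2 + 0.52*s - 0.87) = -5.0343*s^5 + 22.8393*s^4 - 9.8157*s^3 + 17.2968*s^2 - 2.4006*s + 2.5317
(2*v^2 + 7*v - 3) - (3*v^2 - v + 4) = -v^2 + 8*v - 7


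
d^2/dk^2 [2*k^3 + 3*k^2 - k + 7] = 12*k + 6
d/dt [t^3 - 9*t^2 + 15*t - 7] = 3*t^2 - 18*t + 15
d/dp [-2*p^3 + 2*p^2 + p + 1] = -6*p^2 + 4*p + 1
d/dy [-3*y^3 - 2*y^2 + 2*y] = -9*y^2 - 4*y + 2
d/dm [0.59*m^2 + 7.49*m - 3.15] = 1.18*m + 7.49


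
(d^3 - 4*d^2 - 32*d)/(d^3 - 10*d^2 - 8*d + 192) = d/(d - 6)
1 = 1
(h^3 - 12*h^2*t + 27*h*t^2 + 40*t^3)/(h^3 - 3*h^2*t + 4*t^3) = (h^2 - 13*h*t + 40*t^2)/(h^2 - 4*h*t + 4*t^2)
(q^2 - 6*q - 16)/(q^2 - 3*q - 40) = (q + 2)/(q + 5)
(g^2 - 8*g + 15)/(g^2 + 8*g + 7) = (g^2 - 8*g + 15)/(g^2 + 8*g + 7)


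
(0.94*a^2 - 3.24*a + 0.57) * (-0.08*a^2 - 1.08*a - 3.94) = -0.0752*a^4 - 0.756*a^3 - 0.249999999999999*a^2 + 12.15*a - 2.2458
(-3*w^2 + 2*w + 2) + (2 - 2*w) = 4 - 3*w^2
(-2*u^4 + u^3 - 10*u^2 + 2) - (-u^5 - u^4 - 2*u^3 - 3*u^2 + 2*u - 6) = u^5 - u^4 + 3*u^3 - 7*u^2 - 2*u + 8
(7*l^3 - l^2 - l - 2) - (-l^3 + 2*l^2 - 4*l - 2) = 8*l^3 - 3*l^2 + 3*l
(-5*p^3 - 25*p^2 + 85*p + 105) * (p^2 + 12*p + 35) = -5*p^5 - 85*p^4 - 390*p^3 + 250*p^2 + 4235*p + 3675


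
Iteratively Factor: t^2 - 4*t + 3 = (t - 1)*(t - 3)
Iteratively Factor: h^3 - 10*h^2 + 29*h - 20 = (h - 1)*(h^2 - 9*h + 20) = (h - 4)*(h - 1)*(h - 5)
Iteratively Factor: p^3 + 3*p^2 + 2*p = (p + 1)*(p^2 + 2*p) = p*(p + 1)*(p + 2)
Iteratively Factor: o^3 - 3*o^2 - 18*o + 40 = (o - 5)*(o^2 + 2*o - 8) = (o - 5)*(o - 2)*(o + 4)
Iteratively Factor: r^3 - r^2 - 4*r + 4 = (r + 2)*(r^2 - 3*r + 2) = (r - 1)*(r + 2)*(r - 2)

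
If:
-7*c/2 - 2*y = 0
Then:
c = -4*y/7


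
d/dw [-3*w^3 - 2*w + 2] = -9*w^2 - 2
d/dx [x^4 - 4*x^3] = 4*x^2*(x - 3)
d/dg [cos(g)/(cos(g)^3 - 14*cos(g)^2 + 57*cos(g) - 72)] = 2*(cos(g)^2 - 4*cos(g) - 12)*sin(g)/((cos(g) - 8)^2*(cos(g) - 3)^3)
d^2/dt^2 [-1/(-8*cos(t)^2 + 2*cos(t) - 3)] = 2*(128*sin(t)^4 - 18*sin(t)^2 + 33*cos(t) - 6*cos(3*t) - 90)/(8*sin(t)^2 + 2*cos(t) - 11)^3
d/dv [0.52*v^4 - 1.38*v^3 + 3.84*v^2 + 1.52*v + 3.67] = 2.08*v^3 - 4.14*v^2 + 7.68*v + 1.52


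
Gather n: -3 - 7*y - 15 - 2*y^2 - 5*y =-2*y^2 - 12*y - 18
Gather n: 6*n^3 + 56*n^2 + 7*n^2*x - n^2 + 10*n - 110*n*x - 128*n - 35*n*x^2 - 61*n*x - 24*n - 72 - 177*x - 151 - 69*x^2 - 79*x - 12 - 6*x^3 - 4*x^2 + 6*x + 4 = 6*n^3 + n^2*(7*x + 55) + n*(-35*x^2 - 171*x - 142) - 6*x^3 - 73*x^2 - 250*x - 231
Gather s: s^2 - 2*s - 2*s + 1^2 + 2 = s^2 - 4*s + 3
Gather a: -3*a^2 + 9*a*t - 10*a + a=-3*a^2 + a*(9*t - 9)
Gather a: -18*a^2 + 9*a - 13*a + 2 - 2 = -18*a^2 - 4*a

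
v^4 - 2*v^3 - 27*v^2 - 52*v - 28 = (v - 7)*(v + 1)*(v + 2)^2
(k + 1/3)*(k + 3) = k^2 + 10*k/3 + 1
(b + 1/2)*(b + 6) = b^2 + 13*b/2 + 3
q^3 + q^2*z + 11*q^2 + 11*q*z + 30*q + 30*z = (q + 5)*(q + 6)*(q + z)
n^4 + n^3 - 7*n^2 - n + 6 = (n - 2)*(n - 1)*(n + 1)*(n + 3)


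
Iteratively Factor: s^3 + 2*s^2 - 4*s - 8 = (s - 2)*(s^2 + 4*s + 4) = (s - 2)*(s + 2)*(s + 2)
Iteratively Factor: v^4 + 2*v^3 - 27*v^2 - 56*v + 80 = (v - 5)*(v^3 + 7*v^2 + 8*v - 16) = (v - 5)*(v - 1)*(v^2 + 8*v + 16) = (v - 5)*(v - 1)*(v + 4)*(v + 4)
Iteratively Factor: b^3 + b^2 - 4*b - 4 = (b - 2)*(b^2 + 3*b + 2) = (b - 2)*(b + 2)*(b + 1)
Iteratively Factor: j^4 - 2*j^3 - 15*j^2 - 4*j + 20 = (j + 2)*(j^3 - 4*j^2 - 7*j + 10) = (j + 2)^2*(j^2 - 6*j + 5) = (j - 5)*(j + 2)^2*(j - 1)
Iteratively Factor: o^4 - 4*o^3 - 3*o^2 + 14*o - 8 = (o - 4)*(o^3 - 3*o + 2) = (o - 4)*(o + 2)*(o^2 - 2*o + 1) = (o - 4)*(o - 1)*(o + 2)*(o - 1)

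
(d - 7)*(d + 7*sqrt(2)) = d^2 - 7*d + 7*sqrt(2)*d - 49*sqrt(2)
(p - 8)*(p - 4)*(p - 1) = p^3 - 13*p^2 + 44*p - 32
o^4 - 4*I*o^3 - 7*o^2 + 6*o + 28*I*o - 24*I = (o - 2)*(o - 1)*(o + 3)*(o - 4*I)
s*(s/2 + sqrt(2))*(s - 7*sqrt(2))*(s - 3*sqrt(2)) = s^4/2 - 4*sqrt(2)*s^3 + s^2 + 42*sqrt(2)*s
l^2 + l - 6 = (l - 2)*(l + 3)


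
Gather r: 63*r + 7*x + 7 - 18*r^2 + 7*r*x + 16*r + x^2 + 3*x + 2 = -18*r^2 + r*(7*x + 79) + x^2 + 10*x + 9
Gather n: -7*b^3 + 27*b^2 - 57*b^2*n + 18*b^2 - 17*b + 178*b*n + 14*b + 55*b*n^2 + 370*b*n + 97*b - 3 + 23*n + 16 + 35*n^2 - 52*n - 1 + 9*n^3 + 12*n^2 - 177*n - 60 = -7*b^3 + 45*b^2 + 94*b + 9*n^3 + n^2*(55*b + 47) + n*(-57*b^2 + 548*b - 206) - 48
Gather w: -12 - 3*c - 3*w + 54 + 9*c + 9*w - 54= 6*c + 6*w - 12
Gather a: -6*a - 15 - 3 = -6*a - 18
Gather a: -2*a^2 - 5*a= -2*a^2 - 5*a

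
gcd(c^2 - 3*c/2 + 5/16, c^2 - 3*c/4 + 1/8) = c - 1/4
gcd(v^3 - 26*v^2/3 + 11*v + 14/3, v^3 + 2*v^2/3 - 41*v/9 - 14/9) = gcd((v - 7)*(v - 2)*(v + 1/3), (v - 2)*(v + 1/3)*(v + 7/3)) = v^2 - 5*v/3 - 2/3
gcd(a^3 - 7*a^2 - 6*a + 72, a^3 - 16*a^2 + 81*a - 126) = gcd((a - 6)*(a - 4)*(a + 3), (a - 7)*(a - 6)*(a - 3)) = a - 6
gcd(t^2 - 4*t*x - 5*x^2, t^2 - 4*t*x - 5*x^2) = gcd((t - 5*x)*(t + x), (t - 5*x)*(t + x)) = -t^2 + 4*t*x + 5*x^2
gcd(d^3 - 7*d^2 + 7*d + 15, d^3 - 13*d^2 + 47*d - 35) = d - 5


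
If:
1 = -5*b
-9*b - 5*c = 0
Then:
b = -1/5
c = 9/25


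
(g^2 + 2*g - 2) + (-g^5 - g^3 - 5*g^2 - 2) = -g^5 - g^3 - 4*g^2 + 2*g - 4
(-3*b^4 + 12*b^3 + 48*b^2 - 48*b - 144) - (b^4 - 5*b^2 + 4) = -4*b^4 + 12*b^3 + 53*b^2 - 48*b - 148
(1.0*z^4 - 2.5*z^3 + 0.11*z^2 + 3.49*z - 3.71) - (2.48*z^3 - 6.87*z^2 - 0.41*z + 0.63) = 1.0*z^4 - 4.98*z^3 + 6.98*z^2 + 3.9*z - 4.34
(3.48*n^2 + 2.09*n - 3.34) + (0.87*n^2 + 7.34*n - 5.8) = 4.35*n^2 + 9.43*n - 9.14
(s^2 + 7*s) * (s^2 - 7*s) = s^4 - 49*s^2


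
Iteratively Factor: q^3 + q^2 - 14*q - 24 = (q + 3)*(q^2 - 2*q - 8) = (q - 4)*(q + 3)*(q + 2)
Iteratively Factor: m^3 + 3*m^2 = (m)*(m^2 + 3*m) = m^2*(m + 3)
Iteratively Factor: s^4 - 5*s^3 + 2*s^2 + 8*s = (s)*(s^3 - 5*s^2 + 2*s + 8) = s*(s + 1)*(s^2 - 6*s + 8) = s*(s - 4)*(s + 1)*(s - 2)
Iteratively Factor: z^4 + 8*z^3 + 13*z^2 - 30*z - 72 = (z + 3)*(z^3 + 5*z^2 - 2*z - 24) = (z - 2)*(z + 3)*(z^2 + 7*z + 12) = (z - 2)*(z + 3)^2*(z + 4)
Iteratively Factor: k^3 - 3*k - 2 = (k - 2)*(k^2 + 2*k + 1) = (k - 2)*(k + 1)*(k + 1)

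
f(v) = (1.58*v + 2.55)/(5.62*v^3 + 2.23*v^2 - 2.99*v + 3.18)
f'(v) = (1.58*v + 2.55)*(-16.86*v^2 - 4.46*v + 2.99)/(5.62*v^3 + 2.23*v^2 - 2.99*v + 3.18)^2 + 1.58/(5.62*v^3 + 2.23*v^2 - 2.99*v + 3.18) = (-17.7592*v^3 - 46.5164*v^2 - 11.373*v + 12.6489)/(31.5844*v^6 + 25.0652*v^5 - 28.6347*v^4 + 22.4078*v^3 + 23.1229*v^2 - 19.0164*v + 10.1124)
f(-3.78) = 0.01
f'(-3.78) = 0.01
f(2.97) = 0.04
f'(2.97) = -0.03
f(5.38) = 0.01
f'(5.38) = -0.00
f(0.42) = 1.18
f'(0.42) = -0.22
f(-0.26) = 0.53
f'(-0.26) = 0.79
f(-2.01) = 0.02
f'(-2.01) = -0.01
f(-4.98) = 0.01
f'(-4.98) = 0.00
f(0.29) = 1.14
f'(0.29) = 0.72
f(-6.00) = 0.01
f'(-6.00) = 0.00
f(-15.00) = 0.00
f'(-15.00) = 0.00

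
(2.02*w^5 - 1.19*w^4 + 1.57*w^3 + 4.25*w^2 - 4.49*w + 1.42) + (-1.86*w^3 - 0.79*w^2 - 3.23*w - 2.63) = 2.02*w^5 - 1.19*w^4 - 0.29*w^3 + 3.46*w^2 - 7.72*w - 1.21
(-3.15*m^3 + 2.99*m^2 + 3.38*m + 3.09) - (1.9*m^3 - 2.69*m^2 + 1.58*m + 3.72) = -5.05*m^3 + 5.68*m^2 + 1.8*m - 0.63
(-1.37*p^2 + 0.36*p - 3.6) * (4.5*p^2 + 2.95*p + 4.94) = -6.165*p^4 - 2.4215*p^3 - 21.9058*p^2 - 8.8416*p - 17.784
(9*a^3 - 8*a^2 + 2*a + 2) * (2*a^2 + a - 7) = 18*a^5 - 7*a^4 - 67*a^3 + 62*a^2 - 12*a - 14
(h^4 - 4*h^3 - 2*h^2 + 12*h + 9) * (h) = h^5 - 4*h^4 - 2*h^3 + 12*h^2 + 9*h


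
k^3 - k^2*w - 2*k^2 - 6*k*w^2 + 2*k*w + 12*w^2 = (k - 2)*(k - 3*w)*(k + 2*w)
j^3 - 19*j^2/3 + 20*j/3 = j*(j - 5)*(j - 4/3)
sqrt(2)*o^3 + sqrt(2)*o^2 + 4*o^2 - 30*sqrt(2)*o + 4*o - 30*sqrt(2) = (o - 3*sqrt(2))*(o + 5*sqrt(2))*(sqrt(2)*o + sqrt(2))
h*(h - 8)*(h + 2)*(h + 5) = h^4 - h^3 - 46*h^2 - 80*h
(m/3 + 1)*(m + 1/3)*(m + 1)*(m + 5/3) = m^4/3 + 2*m^3 + 104*m^2/27 + 74*m/27 + 5/9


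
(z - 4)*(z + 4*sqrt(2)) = z^2 - 4*z + 4*sqrt(2)*z - 16*sqrt(2)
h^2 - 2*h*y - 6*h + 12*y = (h - 6)*(h - 2*y)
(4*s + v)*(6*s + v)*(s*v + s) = 24*s^3*v + 24*s^3 + 10*s^2*v^2 + 10*s^2*v + s*v^3 + s*v^2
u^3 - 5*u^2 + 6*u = u*(u - 3)*(u - 2)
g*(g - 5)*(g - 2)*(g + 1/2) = g^4 - 13*g^3/2 + 13*g^2/2 + 5*g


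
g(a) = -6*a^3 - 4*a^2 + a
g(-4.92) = 612.83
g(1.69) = -38.70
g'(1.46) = -49.05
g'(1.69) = -63.93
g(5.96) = -1406.38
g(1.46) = -25.74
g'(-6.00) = -599.00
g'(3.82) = -292.22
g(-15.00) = 19335.00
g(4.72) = -715.32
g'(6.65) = -848.20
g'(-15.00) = -3929.00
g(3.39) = -276.33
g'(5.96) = -686.07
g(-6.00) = 1146.00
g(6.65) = -1934.72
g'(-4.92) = -395.36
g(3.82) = -389.01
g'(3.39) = -232.98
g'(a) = -18*a^2 - 8*a + 1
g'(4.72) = -437.77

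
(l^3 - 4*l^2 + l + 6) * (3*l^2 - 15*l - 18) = 3*l^5 - 27*l^4 + 45*l^3 + 75*l^2 - 108*l - 108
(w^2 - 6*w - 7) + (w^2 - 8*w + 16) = 2*w^2 - 14*w + 9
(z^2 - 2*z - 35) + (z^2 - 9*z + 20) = 2*z^2 - 11*z - 15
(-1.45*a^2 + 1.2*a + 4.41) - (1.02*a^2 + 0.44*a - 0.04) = -2.47*a^2 + 0.76*a + 4.45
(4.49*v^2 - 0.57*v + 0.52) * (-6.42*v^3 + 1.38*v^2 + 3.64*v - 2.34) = -28.8258*v^5 + 9.8556*v^4 + 12.2186*v^3 - 11.8638*v^2 + 3.2266*v - 1.2168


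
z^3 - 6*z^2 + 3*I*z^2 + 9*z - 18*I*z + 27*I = (z - 3)^2*(z + 3*I)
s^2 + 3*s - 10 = (s - 2)*(s + 5)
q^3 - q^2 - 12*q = q*(q - 4)*(q + 3)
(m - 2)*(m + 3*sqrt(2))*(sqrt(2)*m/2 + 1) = sqrt(2)*m^3/2 - sqrt(2)*m^2 + 4*m^2 - 8*m + 3*sqrt(2)*m - 6*sqrt(2)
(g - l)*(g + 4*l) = g^2 + 3*g*l - 4*l^2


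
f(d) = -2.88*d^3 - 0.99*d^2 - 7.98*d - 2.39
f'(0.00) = -7.98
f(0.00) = -2.39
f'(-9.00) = -690.00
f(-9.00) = 2088.76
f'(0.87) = -16.24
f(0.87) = -11.98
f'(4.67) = -205.66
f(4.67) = -354.57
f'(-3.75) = -122.06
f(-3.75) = 165.49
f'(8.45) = -641.63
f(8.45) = -1878.16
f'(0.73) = -14.03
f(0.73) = -9.86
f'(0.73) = -14.03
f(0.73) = -9.86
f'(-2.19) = -45.08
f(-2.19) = 40.59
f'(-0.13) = -7.87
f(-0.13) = -1.36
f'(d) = -8.64*d^2 - 1.98*d - 7.98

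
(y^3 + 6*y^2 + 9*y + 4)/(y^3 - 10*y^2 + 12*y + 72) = (y^3 + 6*y^2 + 9*y + 4)/(y^3 - 10*y^2 + 12*y + 72)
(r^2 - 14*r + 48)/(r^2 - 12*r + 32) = (r - 6)/(r - 4)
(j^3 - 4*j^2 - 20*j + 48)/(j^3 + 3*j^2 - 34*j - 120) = (j - 2)/(j + 5)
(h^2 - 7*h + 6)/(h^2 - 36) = (h - 1)/(h + 6)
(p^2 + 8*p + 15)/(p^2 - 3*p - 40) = (p + 3)/(p - 8)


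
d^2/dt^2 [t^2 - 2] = 2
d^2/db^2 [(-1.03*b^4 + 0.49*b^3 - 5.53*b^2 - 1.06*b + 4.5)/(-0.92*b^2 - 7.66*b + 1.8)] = (1.743584*b^6 + 43.551696*b^5 + 352.381128*b^4 - 362.498872*b^3 + 112.6764*b^2 - 189.26784*b - 477.91944)/(0.778688*b^6 + 19.450272*b^5 + 157.374096*b^4 + 373.345336*b^3 - 307.90584*b^2 + 74.4552*b - 5.832)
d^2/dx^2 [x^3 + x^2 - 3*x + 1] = 6*x + 2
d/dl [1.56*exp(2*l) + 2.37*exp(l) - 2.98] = (3.12*exp(l) + 2.37)*exp(l)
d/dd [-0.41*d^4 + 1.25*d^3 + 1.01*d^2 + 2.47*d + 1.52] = -1.64*d^3 + 3.75*d^2 + 2.02*d + 2.47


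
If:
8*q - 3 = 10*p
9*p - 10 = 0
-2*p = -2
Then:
No Solution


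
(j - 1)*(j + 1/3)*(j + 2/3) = j^3 - 7*j/9 - 2/9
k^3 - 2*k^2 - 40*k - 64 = (k - 8)*(k + 2)*(k + 4)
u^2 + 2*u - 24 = (u - 4)*(u + 6)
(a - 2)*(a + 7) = a^2 + 5*a - 14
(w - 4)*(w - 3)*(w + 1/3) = w^3 - 20*w^2/3 + 29*w/3 + 4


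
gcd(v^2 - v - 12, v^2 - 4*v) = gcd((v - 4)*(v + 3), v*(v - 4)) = v - 4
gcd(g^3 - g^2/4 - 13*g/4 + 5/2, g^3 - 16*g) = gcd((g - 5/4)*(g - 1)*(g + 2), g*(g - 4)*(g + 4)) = 1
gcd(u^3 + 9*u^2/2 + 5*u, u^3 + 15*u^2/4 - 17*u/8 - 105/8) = u + 5/2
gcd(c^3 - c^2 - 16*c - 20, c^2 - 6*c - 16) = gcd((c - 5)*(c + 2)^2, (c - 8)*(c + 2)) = c + 2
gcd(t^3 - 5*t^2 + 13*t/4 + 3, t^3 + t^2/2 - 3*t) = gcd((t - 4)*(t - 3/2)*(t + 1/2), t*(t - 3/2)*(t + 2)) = t - 3/2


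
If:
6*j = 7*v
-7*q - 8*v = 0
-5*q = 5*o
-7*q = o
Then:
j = 0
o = 0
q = 0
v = 0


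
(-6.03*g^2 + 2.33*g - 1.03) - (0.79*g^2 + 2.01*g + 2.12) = -6.82*g^2 + 0.32*g - 3.15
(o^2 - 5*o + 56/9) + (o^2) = 2*o^2 - 5*o + 56/9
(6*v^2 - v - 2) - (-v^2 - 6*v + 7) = 7*v^2 + 5*v - 9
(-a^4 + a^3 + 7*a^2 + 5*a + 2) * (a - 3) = -a^5 + 4*a^4 + 4*a^3 - 16*a^2 - 13*a - 6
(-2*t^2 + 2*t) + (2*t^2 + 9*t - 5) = 11*t - 5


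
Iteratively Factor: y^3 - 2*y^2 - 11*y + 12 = (y + 3)*(y^2 - 5*y + 4) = (y - 1)*(y + 3)*(y - 4)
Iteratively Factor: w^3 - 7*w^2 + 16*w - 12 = (w - 2)*(w^2 - 5*w + 6) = (w - 2)^2*(w - 3)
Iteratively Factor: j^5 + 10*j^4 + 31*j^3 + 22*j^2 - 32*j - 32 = (j - 1)*(j^4 + 11*j^3 + 42*j^2 + 64*j + 32) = (j - 1)*(j + 4)*(j^3 + 7*j^2 + 14*j + 8) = (j - 1)*(j + 1)*(j + 4)*(j^2 + 6*j + 8) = (j - 1)*(j + 1)*(j + 4)^2*(j + 2)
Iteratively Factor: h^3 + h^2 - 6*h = (h + 3)*(h^2 - 2*h) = h*(h + 3)*(h - 2)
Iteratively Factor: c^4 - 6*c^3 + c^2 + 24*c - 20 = (c + 2)*(c^3 - 8*c^2 + 17*c - 10) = (c - 2)*(c + 2)*(c^2 - 6*c + 5) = (c - 2)*(c - 1)*(c + 2)*(c - 5)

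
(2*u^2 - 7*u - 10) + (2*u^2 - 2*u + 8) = 4*u^2 - 9*u - 2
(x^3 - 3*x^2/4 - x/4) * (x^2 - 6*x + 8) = x^5 - 27*x^4/4 + 49*x^3/4 - 9*x^2/2 - 2*x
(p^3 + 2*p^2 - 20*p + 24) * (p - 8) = p^4 - 6*p^3 - 36*p^2 + 184*p - 192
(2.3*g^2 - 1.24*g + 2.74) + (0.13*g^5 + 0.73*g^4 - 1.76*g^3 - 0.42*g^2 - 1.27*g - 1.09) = 0.13*g^5 + 0.73*g^4 - 1.76*g^3 + 1.88*g^2 - 2.51*g + 1.65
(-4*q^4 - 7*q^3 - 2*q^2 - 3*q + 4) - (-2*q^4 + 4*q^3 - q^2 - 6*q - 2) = -2*q^4 - 11*q^3 - q^2 + 3*q + 6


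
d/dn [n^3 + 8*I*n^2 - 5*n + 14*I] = 3*n^2 + 16*I*n - 5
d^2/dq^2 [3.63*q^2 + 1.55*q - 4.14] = 7.26000000000000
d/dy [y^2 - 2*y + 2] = 2*y - 2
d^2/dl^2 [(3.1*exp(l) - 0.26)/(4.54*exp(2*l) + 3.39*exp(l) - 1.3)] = (63.89596*exp(4*l) - 69.146924*exp(3*l) + 97.772532*exp(2*l) + 4.535674*exp(l) + 4.09318)*exp(l)/(93.576664*exp(6*l) + 209.619972*exp(5*l) + 76.137162*exp(4*l) - 81.088461*exp(3*l) - 21.80139*exp(2*l) + 17.1873*exp(l) - 2.197)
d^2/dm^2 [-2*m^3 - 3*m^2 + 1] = -12*m - 6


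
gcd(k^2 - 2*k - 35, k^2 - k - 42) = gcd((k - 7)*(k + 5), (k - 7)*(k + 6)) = k - 7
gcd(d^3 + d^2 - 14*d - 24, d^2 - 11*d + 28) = d - 4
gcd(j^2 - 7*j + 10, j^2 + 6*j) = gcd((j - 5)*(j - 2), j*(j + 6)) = 1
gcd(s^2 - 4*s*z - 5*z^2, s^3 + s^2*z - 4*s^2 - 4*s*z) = s + z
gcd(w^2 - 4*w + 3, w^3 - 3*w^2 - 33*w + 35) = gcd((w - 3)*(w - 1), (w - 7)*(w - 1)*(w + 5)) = w - 1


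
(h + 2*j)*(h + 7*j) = h^2 + 9*h*j + 14*j^2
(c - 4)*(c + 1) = c^2 - 3*c - 4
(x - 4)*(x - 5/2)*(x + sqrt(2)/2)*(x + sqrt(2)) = x^4 - 13*x^3/2 + 3*sqrt(2)*x^3/2 - 39*sqrt(2)*x^2/4 + 11*x^2 - 13*x/2 + 15*sqrt(2)*x + 10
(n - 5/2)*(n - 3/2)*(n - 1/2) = n^3 - 9*n^2/2 + 23*n/4 - 15/8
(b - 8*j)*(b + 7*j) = b^2 - b*j - 56*j^2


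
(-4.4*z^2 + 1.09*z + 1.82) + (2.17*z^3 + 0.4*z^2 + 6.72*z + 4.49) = 2.17*z^3 - 4.0*z^2 + 7.81*z + 6.31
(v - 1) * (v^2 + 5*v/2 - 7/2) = v^3 + 3*v^2/2 - 6*v + 7/2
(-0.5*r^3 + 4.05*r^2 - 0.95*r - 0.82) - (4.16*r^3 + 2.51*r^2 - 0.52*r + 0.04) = -4.66*r^3 + 1.54*r^2 - 0.43*r - 0.86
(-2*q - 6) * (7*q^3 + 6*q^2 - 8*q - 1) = -14*q^4 - 54*q^3 - 20*q^2 + 50*q + 6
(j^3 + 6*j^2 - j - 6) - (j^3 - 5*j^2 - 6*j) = 11*j^2 + 5*j - 6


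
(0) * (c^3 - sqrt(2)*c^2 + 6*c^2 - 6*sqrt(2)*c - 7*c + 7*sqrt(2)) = 0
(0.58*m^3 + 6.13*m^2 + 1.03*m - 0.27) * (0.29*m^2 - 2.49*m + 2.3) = 0.1682*m^5 + 0.3335*m^4 - 13.631*m^3 + 11.456*m^2 + 3.0413*m - 0.621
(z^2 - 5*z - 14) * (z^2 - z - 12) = z^4 - 6*z^3 - 21*z^2 + 74*z + 168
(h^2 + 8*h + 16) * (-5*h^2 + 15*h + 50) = -5*h^4 - 25*h^3 + 90*h^2 + 640*h + 800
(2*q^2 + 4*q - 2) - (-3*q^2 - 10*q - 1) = 5*q^2 + 14*q - 1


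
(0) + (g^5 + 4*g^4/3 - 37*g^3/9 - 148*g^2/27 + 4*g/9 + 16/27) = g^5 + 4*g^4/3 - 37*g^3/9 - 148*g^2/27 + 4*g/9 + 16/27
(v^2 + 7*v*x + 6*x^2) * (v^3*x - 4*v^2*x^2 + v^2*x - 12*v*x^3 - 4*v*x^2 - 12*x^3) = v^5*x + 3*v^4*x^2 + v^4*x - 34*v^3*x^3 + 3*v^3*x^2 - 108*v^2*x^4 - 34*v^2*x^3 - 72*v*x^5 - 108*v*x^4 - 72*x^5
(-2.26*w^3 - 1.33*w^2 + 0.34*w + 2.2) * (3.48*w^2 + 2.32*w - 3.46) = -7.8648*w^5 - 9.8716*w^4 + 5.9172*w^3 + 13.0466*w^2 + 3.9276*w - 7.612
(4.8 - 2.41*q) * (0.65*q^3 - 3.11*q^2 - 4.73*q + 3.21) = -1.5665*q^4 + 10.6151*q^3 - 3.5287*q^2 - 30.4401*q + 15.408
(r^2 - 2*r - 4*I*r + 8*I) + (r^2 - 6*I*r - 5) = 2*r^2 - 2*r - 10*I*r - 5 + 8*I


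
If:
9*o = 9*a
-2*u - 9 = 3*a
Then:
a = -2*u/3 - 3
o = -2*u/3 - 3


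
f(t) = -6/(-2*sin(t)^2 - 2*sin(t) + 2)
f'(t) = -6*(4*sin(t)*cos(t) + 2*cos(t))/(-2*sin(t)^2 - 2*sin(t) + 2)^2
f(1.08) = 4.55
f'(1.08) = -8.98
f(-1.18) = -2.80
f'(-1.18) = 0.85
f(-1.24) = -2.85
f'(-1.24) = 0.79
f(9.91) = -2.40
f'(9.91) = 0.11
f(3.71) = -2.40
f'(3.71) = -0.12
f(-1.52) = -3.00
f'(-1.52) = 0.15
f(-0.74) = -2.46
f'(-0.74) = 0.52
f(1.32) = 3.31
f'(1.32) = -2.66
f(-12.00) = -17.09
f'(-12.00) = -170.37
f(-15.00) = -2.44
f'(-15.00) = -0.45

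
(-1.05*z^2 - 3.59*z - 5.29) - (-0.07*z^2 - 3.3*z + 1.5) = -0.98*z^2 - 0.29*z - 6.79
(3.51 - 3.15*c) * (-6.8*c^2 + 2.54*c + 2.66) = 21.42*c^3 - 31.869*c^2 + 0.5364*c + 9.3366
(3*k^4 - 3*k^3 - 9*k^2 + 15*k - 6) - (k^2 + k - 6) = 3*k^4 - 3*k^3 - 10*k^2 + 14*k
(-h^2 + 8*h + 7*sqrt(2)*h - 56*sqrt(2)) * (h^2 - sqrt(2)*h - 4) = -h^4 + 8*h^3 + 8*sqrt(2)*h^3 - 64*sqrt(2)*h^2 - 10*h^2 - 28*sqrt(2)*h + 80*h + 224*sqrt(2)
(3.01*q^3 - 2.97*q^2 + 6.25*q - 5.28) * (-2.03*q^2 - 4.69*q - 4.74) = -6.1103*q^5 - 8.0878*q^4 - 13.0256*q^3 - 4.5163*q^2 - 4.8618*q + 25.0272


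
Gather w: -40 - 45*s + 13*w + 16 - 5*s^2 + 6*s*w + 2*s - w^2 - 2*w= -5*s^2 - 43*s - w^2 + w*(6*s + 11) - 24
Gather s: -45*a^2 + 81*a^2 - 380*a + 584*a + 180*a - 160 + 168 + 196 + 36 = 36*a^2 + 384*a + 240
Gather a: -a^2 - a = -a^2 - a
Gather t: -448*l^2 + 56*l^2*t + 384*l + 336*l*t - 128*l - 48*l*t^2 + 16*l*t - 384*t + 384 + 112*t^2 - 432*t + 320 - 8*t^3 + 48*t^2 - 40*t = -448*l^2 + 256*l - 8*t^3 + t^2*(160 - 48*l) + t*(56*l^2 + 352*l - 856) + 704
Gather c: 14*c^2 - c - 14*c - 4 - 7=14*c^2 - 15*c - 11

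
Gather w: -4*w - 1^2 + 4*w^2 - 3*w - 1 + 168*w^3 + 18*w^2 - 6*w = 168*w^3 + 22*w^2 - 13*w - 2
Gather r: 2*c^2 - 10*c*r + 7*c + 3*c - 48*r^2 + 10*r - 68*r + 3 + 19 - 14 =2*c^2 + 10*c - 48*r^2 + r*(-10*c - 58) + 8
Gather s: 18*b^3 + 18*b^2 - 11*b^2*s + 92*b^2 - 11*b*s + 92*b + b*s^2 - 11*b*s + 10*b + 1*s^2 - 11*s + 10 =18*b^3 + 110*b^2 + 102*b + s^2*(b + 1) + s*(-11*b^2 - 22*b - 11) + 10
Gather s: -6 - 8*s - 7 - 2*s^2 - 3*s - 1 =-2*s^2 - 11*s - 14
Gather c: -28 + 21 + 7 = 0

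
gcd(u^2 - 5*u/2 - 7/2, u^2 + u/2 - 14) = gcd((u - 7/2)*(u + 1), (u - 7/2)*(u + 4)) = u - 7/2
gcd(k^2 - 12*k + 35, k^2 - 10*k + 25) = k - 5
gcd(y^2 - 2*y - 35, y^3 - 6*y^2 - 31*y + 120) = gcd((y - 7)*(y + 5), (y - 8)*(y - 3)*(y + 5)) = y + 5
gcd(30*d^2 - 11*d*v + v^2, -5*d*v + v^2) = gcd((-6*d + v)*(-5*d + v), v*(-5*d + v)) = -5*d + v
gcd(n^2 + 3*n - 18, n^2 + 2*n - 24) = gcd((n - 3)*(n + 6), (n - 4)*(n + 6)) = n + 6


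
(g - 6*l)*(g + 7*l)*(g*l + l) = g^3*l + g^2*l^2 + g^2*l - 42*g*l^3 + g*l^2 - 42*l^3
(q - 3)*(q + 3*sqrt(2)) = q^2 - 3*q + 3*sqrt(2)*q - 9*sqrt(2)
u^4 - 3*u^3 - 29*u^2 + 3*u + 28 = (u - 7)*(u - 1)*(u + 1)*(u + 4)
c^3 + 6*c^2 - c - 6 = (c - 1)*(c + 1)*(c + 6)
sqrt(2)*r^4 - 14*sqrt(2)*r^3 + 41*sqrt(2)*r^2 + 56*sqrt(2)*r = r*(r - 8)*(r - 7)*(sqrt(2)*r + sqrt(2))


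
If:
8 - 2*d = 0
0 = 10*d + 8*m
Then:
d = 4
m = -5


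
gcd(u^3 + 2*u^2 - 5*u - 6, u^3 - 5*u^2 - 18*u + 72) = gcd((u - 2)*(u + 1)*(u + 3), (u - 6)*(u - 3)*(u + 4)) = 1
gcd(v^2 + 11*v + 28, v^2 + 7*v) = v + 7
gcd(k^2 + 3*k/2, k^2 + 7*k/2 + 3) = k + 3/2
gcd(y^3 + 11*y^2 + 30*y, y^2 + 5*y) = y^2 + 5*y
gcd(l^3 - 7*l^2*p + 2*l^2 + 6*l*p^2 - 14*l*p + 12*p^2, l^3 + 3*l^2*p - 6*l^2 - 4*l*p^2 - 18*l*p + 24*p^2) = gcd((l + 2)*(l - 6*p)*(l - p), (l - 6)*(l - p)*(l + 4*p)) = -l + p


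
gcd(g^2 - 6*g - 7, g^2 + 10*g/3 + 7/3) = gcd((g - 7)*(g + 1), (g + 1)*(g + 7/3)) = g + 1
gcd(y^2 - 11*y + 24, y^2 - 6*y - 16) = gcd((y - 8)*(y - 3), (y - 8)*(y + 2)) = y - 8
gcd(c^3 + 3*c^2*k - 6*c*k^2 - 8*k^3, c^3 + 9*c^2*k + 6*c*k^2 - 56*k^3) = c^2 + 2*c*k - 8*k^2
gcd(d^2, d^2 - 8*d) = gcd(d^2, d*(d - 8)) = d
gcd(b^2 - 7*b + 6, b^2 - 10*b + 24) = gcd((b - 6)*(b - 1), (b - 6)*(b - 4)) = b - 6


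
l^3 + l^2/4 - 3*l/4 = l*(l - 3/4)*(l + 1)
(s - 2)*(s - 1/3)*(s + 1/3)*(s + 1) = s^4 - s^3 - 19*s^2/9 + s/9 + 2/9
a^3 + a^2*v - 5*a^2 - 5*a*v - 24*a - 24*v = (a - 8)*(a + 3)*(a + v)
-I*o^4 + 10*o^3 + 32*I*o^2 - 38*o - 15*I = (o + I)*(o + 3*I)*(o + 5*I)*(-I*o + 1)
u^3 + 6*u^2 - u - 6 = (u - 1)*(u + 1)*(u + 6)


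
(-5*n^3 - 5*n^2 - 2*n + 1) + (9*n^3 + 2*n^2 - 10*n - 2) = 4*n^3 - 3*n^2 - 12*n - 1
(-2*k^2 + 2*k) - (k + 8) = -2*k^2 + k - 8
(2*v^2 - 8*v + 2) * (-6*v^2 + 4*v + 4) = -12*v^4 + 56*v^3 - 36*v^2 - 24*v + 8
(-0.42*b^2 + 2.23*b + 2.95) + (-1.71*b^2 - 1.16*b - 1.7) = -2.13*b^2 + 1.07*b + 1.25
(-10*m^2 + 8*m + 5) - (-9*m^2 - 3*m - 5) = -m^2 + 11*m + 10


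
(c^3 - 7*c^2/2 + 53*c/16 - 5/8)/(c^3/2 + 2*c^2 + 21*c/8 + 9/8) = (16*c^3 - 56*c^2 + 53*c - 10)/(2*(4*c^3 + 16*c^2 + 21*c + 9))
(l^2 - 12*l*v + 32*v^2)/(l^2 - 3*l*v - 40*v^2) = (l - 4*v)/(l + 5*v)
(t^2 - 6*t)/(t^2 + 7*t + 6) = t*(t - 6)/(t^2 + 7*t + 6)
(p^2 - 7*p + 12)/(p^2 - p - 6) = (p - 4)/(p + 2)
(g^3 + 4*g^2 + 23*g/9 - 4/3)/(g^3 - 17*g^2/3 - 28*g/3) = (g^2 + 8*g/3 - 1)/(g*(g - 7))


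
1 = 1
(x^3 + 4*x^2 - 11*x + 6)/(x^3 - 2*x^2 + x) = (x + 6)/x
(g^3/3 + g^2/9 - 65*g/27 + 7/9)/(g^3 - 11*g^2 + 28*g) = (9*g^3 + 3*g^2 - 65*g + 21)/(27*g*(g^2 - 11*g + 28))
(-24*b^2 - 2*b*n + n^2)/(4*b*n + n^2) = (-6*b + n)/n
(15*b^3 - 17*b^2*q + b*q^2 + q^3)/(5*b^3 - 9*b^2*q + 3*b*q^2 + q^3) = (-3*b + q)/(-b + q)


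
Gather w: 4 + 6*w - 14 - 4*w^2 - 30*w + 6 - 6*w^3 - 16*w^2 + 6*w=-6*w^3 - 20*w^2 - 18*w - 4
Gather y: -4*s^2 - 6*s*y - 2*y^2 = -4*s^2 - 6*s*y - 2*y^2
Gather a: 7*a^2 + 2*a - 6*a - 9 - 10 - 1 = 7*a^2 - 4*a - 20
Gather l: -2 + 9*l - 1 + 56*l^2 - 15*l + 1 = 56*l^2 - 6*l - 2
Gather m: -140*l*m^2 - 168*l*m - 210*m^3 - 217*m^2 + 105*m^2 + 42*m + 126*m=-210*m^3 + m^2*(-140*l - 112) + m*(168 - 168*l)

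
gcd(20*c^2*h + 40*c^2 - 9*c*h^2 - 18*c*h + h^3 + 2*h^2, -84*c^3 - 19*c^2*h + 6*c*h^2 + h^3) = 4*c - h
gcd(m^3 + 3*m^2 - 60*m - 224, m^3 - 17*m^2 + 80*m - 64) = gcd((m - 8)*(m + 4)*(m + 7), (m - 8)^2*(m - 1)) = m - 8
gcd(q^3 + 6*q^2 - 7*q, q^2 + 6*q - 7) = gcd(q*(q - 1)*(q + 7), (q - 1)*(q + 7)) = q^2 + 6*q - 7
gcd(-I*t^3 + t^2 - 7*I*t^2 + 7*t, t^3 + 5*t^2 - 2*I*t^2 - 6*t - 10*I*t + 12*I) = 1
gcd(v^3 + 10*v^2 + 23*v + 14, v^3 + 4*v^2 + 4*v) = v + 2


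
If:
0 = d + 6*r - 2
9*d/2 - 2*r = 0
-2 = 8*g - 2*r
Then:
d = 4/29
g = -5/29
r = 9/29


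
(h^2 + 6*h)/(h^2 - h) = (h + 6)/(h - 1)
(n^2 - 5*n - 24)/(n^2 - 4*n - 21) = (n - 8)/(n - 7)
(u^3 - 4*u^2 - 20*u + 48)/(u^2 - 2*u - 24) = u - 2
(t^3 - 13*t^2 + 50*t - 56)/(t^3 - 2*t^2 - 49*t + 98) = (t - 4)/(t + 7)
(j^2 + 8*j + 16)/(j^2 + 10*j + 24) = (j + 4)/(j + 6)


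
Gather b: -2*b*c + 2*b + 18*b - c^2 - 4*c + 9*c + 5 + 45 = b*(20 - 2*c) - c^2 + 5*c + 50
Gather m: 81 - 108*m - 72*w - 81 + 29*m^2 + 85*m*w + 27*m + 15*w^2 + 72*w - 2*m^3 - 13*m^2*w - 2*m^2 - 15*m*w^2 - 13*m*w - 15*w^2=-2*m^3 + m^2*(27 - 13*w) + m*(-15*w^2 + 72*w - 81)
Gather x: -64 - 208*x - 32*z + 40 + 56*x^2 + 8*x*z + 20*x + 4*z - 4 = 56*x^2 + x*(8*z - 188) - 28*z - 28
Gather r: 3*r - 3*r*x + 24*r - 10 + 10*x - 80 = r*(27 - 3*x) + 10*x - 90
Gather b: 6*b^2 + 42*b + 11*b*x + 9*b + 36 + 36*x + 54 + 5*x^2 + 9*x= 6*b^2 + b*(11*x + 51) + 5*x^2 + 45*x + 90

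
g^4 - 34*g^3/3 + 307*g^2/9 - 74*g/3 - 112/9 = (g - 7)*(g - 8/3)*(g - 2)*(g + 1/3)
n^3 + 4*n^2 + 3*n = n*(n + 1)*(n + 3)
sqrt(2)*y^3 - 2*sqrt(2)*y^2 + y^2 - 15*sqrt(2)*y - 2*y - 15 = (y - 5)*(y + 3)*(sqrt(2)*y + 1)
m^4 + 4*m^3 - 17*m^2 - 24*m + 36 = (m - 3)*(m - 1)*(m + 2)*(m + 6)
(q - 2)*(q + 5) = q^2 + 3*q - 10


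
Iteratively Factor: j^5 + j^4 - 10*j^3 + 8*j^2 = (j - 1)*(j^4 + 2*j^3 - 8*j^2) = j*(j - 1)*(j^3 + 2*j^2 - 8*j) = j*(j - 1)*(j + 4)*(j^2 - 2*j) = j^2*(j - 1)*(j + 4)*(j - 2)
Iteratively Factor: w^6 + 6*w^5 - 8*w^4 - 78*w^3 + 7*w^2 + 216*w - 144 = (w - 1)*(w^5 + 7*w^4 - w^3 - 79*w^2 - 72*w + 144) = (w - 3)*(w - 1)*(w^4 + 10*w^3 + 29*w^2 + 8*w - 48) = (w - 3)*(w - 1)*(w + 4)*(w^3 + 6*w^2 + 5*w - 12) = (w - 3)*(w - 1)^2*(w + 4)*(w^2 + 7*w + 12) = (w - 3)*(w - 1)^2*(w + 3)*(w + 4)*(w + 4)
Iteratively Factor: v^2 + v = (v)*(v + 1)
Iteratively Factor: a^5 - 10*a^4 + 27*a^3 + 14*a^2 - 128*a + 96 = (a - 3)*(a^4 - 7*a^3 + 6*a^2 + 32*a - 32) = (a - 3)*(a - 1)*(a^3 - 6*a^2 + 32) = (a - 4)*(a - 3)*(a - 1)*(a^2 - 2*a - 8) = (a - 4)*(a - 3)*(a - 1)*(a + 2)*(a - 4)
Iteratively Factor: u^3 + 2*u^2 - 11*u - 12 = (u + 4)*(u^2 - 2*u - 3) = (u + 1)*(u + 4)*(u - 3)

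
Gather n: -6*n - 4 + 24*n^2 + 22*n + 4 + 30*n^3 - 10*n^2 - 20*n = 30*n^3 + 14*n^2 - 4*n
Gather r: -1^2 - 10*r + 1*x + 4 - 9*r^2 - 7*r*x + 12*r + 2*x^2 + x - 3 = -9*r^2 + r*(2 - 7*x) + 2*x^2 + 2*x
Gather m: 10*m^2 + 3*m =10*m^2 + 3*m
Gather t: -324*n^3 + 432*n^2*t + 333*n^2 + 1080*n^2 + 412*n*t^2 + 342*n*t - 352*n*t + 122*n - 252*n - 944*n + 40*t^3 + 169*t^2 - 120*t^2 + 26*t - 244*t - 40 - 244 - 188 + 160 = -324*n^3 + 1413*n^2 - 1074*n + 40*t^3 + t^2*(412*n + 49) + t*(432*n^2 - 10*n - 218) - 312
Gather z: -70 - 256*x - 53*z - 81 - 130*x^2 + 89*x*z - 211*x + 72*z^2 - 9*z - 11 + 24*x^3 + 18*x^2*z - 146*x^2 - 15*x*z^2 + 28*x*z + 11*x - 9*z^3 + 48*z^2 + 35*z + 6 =24*x^3 - 276*x^2 - 456*x - 9*z^3 + z^2*(120 - 15*x) + z*(18*x^2 + 117*x - 27) - 156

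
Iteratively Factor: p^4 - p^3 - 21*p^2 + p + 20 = (p + 4)*(p^3 - 5*p^2 - p + 5) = (p - 1)*(p + 4)*(p^2 - 4*p - 5) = (p - 1)*(p + 1)*(p + 4)*(p - 5)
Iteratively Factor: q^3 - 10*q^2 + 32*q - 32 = (q - 4)*(q^2 - 6*q + 8) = (q - 4)*(q - 2)*(q - 4)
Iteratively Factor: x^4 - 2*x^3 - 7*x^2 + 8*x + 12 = (x + 2)*(x^3 - 4*x^2 + x + 6) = (x + 1)*(x + 2)*(x^2 - 5*x + 6) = (x - 3)*(x + 1)*(x + 2)*(x - 2)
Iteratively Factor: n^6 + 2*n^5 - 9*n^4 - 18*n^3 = (n - 3)*(n^5 + 5*n^4 + 6*n^3) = n*(n - 3)*(n^4 + 5*n^3 + 6*n^2) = n*(n - 3)*(n + 2)*(n^3 + 3*n^2) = n^2*(n - 3)*(n + 2)*(n^2 + 3*n) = n^2*(n - 3)*(n + 2)*(n + 3)*(n)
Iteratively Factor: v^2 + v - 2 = (v + 2)*(v - 1)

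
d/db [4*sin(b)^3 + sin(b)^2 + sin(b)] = (12*sin(b)^2 + 2*sin(b) + 1)*cos(b)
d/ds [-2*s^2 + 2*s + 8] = 2 - 4*s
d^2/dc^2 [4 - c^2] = -2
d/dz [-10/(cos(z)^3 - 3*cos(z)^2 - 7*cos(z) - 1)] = 10*(-3*cos(z)^2 + 6*cos(z) + 7)*sin(z)/(-cos(z)^3 + 3*cos(z)^2 + 7*cos(z) + 1)^2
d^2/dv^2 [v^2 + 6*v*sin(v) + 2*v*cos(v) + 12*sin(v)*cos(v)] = -6*v*sin(v) - 2*v*cos(v) - 4*sin(v) - 24*sin(2*v) + 12*cos(v) + 2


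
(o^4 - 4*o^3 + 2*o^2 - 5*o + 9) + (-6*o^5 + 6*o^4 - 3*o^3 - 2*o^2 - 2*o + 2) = -6*o^5 + 7*o^4 - 7*o^3 - 7*o + 11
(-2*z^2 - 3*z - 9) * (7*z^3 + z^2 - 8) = -14*z^5 - 23*z^4 - 66*z^3 + 7*z^2 + 24*z + 72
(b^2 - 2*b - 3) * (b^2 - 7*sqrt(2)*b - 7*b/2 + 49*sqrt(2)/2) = b^4 - 7*sqrt(2)*b^3 - 11*b^3/2 + 4*b^2 + 77*sqrt(2)*b^2/2 - 28*sqrt(2)*b + 21*b/2 - 147*sqrt(2)/2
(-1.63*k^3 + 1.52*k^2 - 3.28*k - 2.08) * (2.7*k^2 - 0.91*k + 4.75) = -4.401*k^5 + 5.5873*k^4 - 17.9817*k^3 + 4.5888*k^2 - 13.6872*k - 9.88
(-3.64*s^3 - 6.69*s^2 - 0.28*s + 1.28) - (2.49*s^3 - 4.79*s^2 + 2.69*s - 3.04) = -6.13*s^3 - 1.9*s^2 - 2.97*s + 4.32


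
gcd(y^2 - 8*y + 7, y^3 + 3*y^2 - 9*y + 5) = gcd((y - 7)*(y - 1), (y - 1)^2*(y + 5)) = y - 1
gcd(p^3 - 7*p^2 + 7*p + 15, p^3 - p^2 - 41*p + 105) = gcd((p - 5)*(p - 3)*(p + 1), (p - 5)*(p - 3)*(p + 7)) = p^2 - 8*p + 15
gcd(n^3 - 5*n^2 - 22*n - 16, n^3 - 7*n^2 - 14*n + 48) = n - 8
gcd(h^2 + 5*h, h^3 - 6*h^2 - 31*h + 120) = h + 5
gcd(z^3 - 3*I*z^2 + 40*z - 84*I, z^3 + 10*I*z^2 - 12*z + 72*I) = z^2 + 4*I*z + 12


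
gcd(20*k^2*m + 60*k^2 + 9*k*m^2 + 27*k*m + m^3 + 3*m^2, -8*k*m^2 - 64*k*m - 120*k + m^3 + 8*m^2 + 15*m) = m + 3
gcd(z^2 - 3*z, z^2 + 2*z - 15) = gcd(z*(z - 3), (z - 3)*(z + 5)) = z - 3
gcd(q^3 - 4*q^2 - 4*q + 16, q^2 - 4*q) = q - 4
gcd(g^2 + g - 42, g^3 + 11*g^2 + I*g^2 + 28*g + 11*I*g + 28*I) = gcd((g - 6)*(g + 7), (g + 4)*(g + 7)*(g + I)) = g + 7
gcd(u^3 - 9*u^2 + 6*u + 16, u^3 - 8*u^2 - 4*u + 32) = u^2 - 10*u + 16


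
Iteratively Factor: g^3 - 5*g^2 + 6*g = (g)*(g^2 - 5*g + 6) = g*(g - 3)*(g - 2)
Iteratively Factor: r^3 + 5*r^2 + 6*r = (r + 3)*(r^2 + 2*r) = (r + 2)*(r + 3)*(r)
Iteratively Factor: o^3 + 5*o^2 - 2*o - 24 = (o + 4)*(o^2 + o - 6) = (o - 2)*(o + 4)*(o + 3)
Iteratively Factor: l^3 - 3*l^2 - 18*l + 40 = (l - 5)*(l^2 + 2*l - 8) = (l - 5)*(l + 4)*(l - 2)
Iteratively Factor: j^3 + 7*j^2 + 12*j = (j + 3)*(j^2 + 4*j) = j*(j + 3)*(j + 4)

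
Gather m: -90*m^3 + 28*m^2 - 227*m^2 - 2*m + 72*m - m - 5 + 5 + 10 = -90*m^3 - 199*m^2 + 69*m + 10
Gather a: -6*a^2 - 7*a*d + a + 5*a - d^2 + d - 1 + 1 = -6*a^2 + a*(6 - 7*d) - d^2 + d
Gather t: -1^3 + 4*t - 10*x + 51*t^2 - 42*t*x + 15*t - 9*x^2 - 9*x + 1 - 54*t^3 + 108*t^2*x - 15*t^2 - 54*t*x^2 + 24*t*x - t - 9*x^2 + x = -54*t^3 + t^2*(108*x + 36) + t*(-54*x^2 - 18*x + 18) - 18*x^2 - 18*x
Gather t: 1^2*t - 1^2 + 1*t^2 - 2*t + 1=t^2 - t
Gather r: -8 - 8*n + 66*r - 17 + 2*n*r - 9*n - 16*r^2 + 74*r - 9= -17*n - 16*r^2 + r*(2*n + 140) - 34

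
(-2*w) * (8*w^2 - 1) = -16*w^3 + 2*w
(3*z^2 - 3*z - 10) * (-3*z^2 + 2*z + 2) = -9*z^4 + 15*z^3 + 30*z^2 - 26*z - 20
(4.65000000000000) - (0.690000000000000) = 3.96000000000000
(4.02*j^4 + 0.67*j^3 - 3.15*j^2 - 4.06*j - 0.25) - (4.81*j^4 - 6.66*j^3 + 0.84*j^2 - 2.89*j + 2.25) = -0.79*j^4 + 7.33*j^3 - 3.99*j^2 - 1.17*j - 2.5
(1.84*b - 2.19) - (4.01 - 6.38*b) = 8.22*b - 6.2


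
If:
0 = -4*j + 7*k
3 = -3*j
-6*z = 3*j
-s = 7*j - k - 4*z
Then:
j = -1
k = -4/7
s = 59/7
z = 1/2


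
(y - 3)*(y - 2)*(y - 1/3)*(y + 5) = y^4 - y^3/3 - 19*y^2 + 109*y/3 - 10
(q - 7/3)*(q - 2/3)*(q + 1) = q^3 - 2*q^2 - 13*q/9 + 14/9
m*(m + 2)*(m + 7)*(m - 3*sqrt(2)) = m^4 - 3*sqrt(2)*m^3 + 9*m^3 - 27*sqrt(2)*m^2 + 14*m^2 - 42*sqrt(2)*m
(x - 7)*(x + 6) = x^2 - x - 42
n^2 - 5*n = n*(n - 5)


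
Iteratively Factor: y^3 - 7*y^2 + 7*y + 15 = (y - 3)*(y^2 - 4*y - 5) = (y - 5)*(y - 3)*(y + 1)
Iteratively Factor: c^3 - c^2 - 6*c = (c + 2)*(c^2 - 3*c) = c*(c + 2)*(c - 3)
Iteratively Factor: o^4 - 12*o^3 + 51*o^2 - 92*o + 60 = (o - 5)*(o^3 - 7*o^2 + 16*o - 12) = (o - 5)*(o - 3)*(o^2 - 4*o + 4) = (o - 5)*(o - 3)*(o - 2)*(o - 2)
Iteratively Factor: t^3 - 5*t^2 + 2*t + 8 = (t - 4)*(t^2 - t - 2) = (t - 4)*(t - 2)*(t + 1)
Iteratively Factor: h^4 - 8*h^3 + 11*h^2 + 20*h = (h - 4)*(h^3 - 4*h^2 - 5*h) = h*(h - 4)*(h^2 - 4*h - 5) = h*(h - 4)*(h + 1)*(h - 5)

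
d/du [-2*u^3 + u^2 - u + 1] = -6*u^2 + 2*u - 1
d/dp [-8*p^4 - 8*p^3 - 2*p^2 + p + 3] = -32*p^3 - 24*p^2 - 4*p + 1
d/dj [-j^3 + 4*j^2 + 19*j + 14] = -3*j^2 + 8*j + 19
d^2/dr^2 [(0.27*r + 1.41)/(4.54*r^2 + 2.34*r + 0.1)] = ((0.27*r + 1.41)*(9.08*r + 2.34)*(18.16*r + 4.68) - (7.3548*r + 14.0664)*(4.54*r^2 + 2.34*r + 0.1))/(4.54*r^2 + 2.34*r + 0.1)^3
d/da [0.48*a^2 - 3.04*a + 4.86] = 0.96*a - 3.04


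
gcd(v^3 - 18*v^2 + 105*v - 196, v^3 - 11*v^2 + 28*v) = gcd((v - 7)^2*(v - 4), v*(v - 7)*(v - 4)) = v^2 - 11*v + 28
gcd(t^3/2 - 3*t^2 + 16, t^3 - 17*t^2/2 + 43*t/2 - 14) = t - 4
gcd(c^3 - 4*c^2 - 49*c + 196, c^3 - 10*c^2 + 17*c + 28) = c^2 - 11*c + 28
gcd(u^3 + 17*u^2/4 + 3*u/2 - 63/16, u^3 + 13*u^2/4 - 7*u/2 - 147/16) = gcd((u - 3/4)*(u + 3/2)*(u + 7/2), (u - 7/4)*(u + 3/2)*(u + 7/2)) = u^2 + 5*u + 21/4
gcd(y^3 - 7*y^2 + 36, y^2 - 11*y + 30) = y - 6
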